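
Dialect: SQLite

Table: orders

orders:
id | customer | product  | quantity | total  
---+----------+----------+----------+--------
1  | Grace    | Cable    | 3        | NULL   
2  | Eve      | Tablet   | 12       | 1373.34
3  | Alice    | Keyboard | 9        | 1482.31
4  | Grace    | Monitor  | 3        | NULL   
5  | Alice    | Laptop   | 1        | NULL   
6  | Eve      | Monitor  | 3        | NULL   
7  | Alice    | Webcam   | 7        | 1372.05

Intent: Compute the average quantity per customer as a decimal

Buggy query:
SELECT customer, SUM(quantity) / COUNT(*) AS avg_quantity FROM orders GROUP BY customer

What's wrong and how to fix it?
Bug: SUM(quantity) and COUNT(*) are both integers; the division truncates the fractional part

Fix: Multiply by 1.0 (or CAST to REAL) to force floating-point division

Corrected query:
SELECT customer, SUM(quantity) * 1.0 / COUNT(*) AS avg_quantity FROM orders GROUP BY customer

Result:
customer | avg_quantity
---------+-------------
Alice    | 5.666667    
Eve      | 7.5         
Grace    | 3           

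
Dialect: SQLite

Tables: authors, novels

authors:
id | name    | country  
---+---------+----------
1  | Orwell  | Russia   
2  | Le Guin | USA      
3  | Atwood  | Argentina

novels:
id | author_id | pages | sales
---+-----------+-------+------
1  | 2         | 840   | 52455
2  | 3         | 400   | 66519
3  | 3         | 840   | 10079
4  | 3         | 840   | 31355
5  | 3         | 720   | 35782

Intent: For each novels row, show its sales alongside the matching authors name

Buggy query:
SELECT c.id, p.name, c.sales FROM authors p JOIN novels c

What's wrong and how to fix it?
Bug: JOIN with no ON clause produces a cartesian product; every novels row pairs with every authors row

Fix: Add ON c.author_id = p.id to the JOIN

Corrected query:
SELECT c.id, p.name, c.sales FROM authors p JOIN novels c ON c.author_id = p.id

Result:
id | name    | sales
---+---------+------
1  | Le Guin | 52455
2  | Atwood  | 66519
3  | Atwood  | 10079
4  | Atwood  | 31355
5  | Atwood  | 35782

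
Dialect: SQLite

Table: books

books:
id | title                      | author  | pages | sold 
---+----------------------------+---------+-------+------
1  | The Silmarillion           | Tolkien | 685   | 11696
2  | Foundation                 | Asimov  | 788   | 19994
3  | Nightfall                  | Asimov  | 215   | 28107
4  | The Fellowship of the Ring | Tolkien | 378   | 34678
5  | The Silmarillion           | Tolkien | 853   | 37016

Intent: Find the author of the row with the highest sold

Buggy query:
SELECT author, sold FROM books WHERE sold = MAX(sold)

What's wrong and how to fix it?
Bug: WHERE is evaluated per row; an aggregate over the whole table isn't defined there

Fix: Use a subquery: WHERE sold = (SELECT MAX(sold) FROM books)

Corrected query:
SELECT author, sold FROM books WHERE sold = (SELECT MAX(sold) FROM books)

Result:
author  | sold 
--------+------
Tolkien | 37016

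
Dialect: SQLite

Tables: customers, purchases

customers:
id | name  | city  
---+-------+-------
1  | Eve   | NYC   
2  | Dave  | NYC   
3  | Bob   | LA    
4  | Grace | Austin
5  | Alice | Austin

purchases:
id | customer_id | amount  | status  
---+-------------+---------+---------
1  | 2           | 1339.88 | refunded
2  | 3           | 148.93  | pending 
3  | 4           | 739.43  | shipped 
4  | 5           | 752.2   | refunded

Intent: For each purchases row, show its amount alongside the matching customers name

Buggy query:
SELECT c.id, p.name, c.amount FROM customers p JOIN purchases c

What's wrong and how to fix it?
Bug: JOIN with no ON clause produces a cartesian product; every purchases row pairs with every customers row

Fix: Add ON c.customer_id = p.id to the JOIN

Corrected query:
SELECT c.id, p.name, c.amount FROM customers p JOIN purchases c ON c.customer_id = p.id

Result:
id | name  | amount 
---+-------+--------
1  | Dave  | 1339.88
2  | Bob   | 148.93 
3  | Grace | 739.43 
4  | Alice | 752.2  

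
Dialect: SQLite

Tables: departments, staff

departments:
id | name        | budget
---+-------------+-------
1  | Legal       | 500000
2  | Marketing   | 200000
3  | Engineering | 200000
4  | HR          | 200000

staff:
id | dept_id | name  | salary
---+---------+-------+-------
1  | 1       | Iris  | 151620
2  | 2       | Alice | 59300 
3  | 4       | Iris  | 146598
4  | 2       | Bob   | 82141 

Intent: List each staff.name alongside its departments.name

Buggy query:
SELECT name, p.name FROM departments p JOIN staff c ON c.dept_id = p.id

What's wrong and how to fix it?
Bug: 'name' exists in both joined tables, so the database can't tell which one is meant

Fix: Prefix ambiguous columns with the table alias

Corrected query:
SELECT c.name, p.name FROM departments p JOIN staff c ON c.dept_id = p.id

Result:
name  | name     
------+----------
Iris  | Legal    
Alice | Marketing
Iris  | HR       
Bob   | Marketing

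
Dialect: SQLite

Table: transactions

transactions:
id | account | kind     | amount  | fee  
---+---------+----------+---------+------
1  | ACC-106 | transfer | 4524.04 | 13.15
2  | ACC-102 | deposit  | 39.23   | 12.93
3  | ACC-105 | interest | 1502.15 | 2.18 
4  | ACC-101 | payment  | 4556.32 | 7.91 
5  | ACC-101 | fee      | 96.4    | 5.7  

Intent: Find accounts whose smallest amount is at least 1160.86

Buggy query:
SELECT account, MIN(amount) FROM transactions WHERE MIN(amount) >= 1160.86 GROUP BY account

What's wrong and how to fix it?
Bug: MIN() in WHERE is a misuse of aggregate

Fix: Use HAVING for the per-group MIN condition

Corrected query:
SELECT account, MIN(amount) FROM transactions GROUP BY account HAVING MIN(amount) >= 1160.86

Result:
account | MIN(amount)
--------+------------
ACC-105 | 1502.15    
ACC-106 | 4524.04    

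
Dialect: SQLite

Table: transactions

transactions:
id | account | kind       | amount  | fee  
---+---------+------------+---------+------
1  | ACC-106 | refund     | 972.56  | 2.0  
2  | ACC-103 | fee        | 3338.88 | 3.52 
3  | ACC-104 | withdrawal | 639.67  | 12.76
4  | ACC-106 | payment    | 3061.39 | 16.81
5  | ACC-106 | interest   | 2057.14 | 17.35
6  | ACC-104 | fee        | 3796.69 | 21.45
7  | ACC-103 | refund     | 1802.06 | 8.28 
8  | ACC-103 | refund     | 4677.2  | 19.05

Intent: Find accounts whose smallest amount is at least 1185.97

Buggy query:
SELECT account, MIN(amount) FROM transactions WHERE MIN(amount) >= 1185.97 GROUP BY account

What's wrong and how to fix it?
Bug: Aggregates like MIN are computed per group after WHERE runs

Fix: Use HAVING for the per-group MIN condition

Corrected query:
SELECT account, MIN(amount) FROM transactions GROUP BY account HAVING MIN(amount) >= 1185.97

Result:
account | MIN(amount)
--------+------------
ACC-103 | 1802.06    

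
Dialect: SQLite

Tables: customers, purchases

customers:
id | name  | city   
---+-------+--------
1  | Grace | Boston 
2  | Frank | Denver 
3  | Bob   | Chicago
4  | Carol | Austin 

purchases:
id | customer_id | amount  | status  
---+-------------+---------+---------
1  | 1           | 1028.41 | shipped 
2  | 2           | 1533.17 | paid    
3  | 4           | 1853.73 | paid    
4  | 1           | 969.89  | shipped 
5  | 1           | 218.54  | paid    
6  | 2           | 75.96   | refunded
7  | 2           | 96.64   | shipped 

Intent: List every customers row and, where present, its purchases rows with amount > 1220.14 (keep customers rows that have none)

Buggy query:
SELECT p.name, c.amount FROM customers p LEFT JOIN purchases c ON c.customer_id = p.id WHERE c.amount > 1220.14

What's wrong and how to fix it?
Bug: A WHERE condition on the right-hand table after LEFT JOIN drops unmatched parents

Fix: Move the right-table condition into the ON clause so unmatched parents are kept

Corrected query:
SELECT p.name, c.amount FROM customers p LEFT JOIN purchases c ON c.customer_id = p.id AND c.amount > 1220.14

Result:
name  | amount 
------+--------
Grace | NULL   
Frank | 1533.17
Bob   | NULL   
Carol | 1853.73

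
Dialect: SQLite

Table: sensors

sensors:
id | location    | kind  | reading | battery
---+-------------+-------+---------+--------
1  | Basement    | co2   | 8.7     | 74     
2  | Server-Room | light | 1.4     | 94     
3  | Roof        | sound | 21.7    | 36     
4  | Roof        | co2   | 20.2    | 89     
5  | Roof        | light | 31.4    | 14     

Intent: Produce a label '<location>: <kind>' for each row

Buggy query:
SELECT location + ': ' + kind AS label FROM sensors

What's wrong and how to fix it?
Bug: '+' is numeric addition; on text columns SQLite converts them to 0 instead of concatenating

Fix: Use the || operator for string concatenation

Corrected query:
SELECT location || ': ' || kind AS label FROM sensors

Result:
label             
------------------
Basement: co2     
Server-Room: light
Roof: sound       
Roof: co2         
Roof: light       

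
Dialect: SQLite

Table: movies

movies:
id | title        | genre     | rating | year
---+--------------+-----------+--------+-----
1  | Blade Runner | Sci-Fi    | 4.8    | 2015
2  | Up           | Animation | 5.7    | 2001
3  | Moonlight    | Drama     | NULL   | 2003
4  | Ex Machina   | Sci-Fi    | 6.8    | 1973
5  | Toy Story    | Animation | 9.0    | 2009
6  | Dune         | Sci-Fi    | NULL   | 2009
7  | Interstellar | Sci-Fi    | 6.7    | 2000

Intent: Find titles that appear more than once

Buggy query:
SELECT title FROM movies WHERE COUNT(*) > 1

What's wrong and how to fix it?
Bug: COUNT(*) is an aggregate and cannot be used in WHERE

Fix: Group first, then use HAVING for the count condition

Corrected query:
SELECT title FROM movies GROUP BY title HAVING COUNT(*) > 1

Result:
(no rows)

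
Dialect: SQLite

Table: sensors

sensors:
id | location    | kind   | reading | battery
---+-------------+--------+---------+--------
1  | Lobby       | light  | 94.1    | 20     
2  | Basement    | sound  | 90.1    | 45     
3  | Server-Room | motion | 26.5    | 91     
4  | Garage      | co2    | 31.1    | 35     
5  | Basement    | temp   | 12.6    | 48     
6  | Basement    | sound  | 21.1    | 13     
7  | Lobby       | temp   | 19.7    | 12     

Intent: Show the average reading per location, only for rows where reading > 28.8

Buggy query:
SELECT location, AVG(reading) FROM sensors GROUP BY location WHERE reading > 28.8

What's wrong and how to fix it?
Bug: Row-level WHERE must come before GROUP BY in the clause order

Fix: Move the WHERE clause before GROUP BY

Corrected query:
SELECT location, AVG(reading) FROM sensors WHERE reading > 28.8 GROUP BY location

Result:
location | AVG(reading)
---------+-------------
Basement | 90.1        
Garage   | 31.1        
Lobby    | 94.1        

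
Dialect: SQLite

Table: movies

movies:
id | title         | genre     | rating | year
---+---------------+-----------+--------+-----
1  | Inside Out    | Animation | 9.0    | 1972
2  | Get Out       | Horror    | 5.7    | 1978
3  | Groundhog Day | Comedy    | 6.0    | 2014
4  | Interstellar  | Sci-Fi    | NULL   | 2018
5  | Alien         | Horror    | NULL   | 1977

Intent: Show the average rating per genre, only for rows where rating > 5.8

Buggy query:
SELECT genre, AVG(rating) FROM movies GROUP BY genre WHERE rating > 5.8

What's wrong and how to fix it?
Bug: Row-level WHERE must come before GROUP BY in the clause order

Fix: Place WHERE between FROM and GROUP BY

Corrected query:
SELECT genre, AVG(rating) FROM movies WHERE rating > 5.8 GROUP BY genre

Result:
genre     | AVG(rating)
----------+------------
Animation | 9          
Comedy    | 6          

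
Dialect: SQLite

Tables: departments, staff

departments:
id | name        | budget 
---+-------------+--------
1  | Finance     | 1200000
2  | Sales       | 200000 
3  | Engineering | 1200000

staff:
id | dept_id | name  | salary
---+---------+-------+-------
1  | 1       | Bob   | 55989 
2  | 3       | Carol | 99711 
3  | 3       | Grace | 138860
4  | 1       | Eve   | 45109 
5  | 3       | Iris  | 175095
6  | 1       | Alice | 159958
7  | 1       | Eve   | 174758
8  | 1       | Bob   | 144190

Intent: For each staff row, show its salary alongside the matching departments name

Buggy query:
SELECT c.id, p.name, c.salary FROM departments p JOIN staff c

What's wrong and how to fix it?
Bug: JOIN with no ON clause produces a cartesian product; every staff row pairs with every departments row

Fix: Add ON c.dept_id = p.id to the JOIN

Corrected query:
SELECT c.id, p.name, c.salary FROM departments p JOIN staff c ON c.dept_id = p.id

Result:
id | name        | salary
---+-------------+-------
1  | Finance     | 55989 
2  | Engineering | 99711 
3  | Engineering | 138860
4  | Finance     | 45109 
5  | Engineering | 175095
6  | Finance     | 159958
7  | Finance     | 174758
8  | Finance     | 144190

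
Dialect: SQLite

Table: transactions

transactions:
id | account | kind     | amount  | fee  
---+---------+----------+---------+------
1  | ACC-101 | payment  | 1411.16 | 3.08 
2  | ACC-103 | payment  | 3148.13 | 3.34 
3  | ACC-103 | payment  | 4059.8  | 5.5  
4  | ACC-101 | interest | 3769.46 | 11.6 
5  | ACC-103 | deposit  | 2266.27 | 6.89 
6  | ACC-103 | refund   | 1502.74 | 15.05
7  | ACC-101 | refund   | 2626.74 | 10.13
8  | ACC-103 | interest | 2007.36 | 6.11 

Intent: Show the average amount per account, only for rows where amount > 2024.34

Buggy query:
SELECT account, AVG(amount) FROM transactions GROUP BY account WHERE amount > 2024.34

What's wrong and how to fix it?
Bug: WHERE cannot follow GROUP BY

Fix: Place WHERE between FROM and GROUP BY

Corrected query:
SELECT account, AVG(amount) FROM transactions WHERE amount > 2024.34 GROUP BY account

Result:
account | AVG(amount)
--------+------------
ACC-101 | 3198.1     
ACC-103 | 3158.066667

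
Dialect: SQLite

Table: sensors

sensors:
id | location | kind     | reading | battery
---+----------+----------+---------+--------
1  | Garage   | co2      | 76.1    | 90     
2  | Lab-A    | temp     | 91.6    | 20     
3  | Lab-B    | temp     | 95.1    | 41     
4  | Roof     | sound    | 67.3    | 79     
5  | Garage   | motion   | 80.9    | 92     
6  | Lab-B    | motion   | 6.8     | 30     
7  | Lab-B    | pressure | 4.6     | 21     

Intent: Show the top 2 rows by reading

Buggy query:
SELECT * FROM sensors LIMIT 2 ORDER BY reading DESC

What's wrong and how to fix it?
Bug: ORDER BY cannot follow LIMIT; LIMIT is the final clause

Fix: Swap the clauses: ORDER BY first, then LIMIT

Corrected query:
SELECT * FROM sensors ORDER BY reading DESC LIMIT 2

Result:
id | location | kind | reading | battery
---+----------+------+---------+--------
3  | Lab-B    | temp | 95.1    | 41     
2  | Lab-A    | temp | 91.6    | 20     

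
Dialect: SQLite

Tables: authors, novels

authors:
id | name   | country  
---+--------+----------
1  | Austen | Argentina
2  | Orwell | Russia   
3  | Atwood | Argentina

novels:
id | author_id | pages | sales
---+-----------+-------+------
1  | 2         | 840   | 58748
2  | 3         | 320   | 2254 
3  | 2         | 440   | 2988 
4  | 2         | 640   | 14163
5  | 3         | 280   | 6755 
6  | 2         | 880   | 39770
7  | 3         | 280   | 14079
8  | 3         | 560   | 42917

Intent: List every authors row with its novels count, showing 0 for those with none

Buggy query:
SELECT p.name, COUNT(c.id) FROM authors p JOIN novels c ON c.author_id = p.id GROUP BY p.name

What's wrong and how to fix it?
Bug: An inner join excludes parents with zero children

Fix: Use LEFT JOIN so parents without children still appear (COUNT(c.id) gives 0)

Corrected query:
SELECT p.name, COUNT(c.id) FROM authors p LEFT JOIN novels c ON c.author_id = p.id GROUP BY p.name

Result:
name   | COUNT(c.id)
-------+------------
Atwood | 4          
Austen | 0          
Orwell | 4          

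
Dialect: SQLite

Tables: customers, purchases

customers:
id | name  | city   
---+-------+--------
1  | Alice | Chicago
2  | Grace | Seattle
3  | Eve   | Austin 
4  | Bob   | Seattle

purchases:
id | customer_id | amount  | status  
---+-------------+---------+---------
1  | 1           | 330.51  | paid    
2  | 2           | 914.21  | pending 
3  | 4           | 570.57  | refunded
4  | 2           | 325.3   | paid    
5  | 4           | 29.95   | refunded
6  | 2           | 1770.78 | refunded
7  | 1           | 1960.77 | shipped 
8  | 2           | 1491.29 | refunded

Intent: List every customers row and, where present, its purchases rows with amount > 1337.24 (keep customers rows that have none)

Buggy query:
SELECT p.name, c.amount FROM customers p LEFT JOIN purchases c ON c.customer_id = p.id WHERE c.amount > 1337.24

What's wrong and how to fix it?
Bug: A WHERE condition on the right-hand table after LEFT JOIN drops unmatched parents

Fix: Put 'c.amount > 1337.24' in the JOIN's ON clause instead of WHERE

Corrected query:
SELECT p.name, c.amount FROM customers p LEFT JOIN purchases c ON c.customer_id = p.id AND c.amount > 1337.24

Result:
name  | amount 
------+--------
Alice | 1960.77
Grace | 1491.29
Grace | 1770.78
Eve   | NULL   
Bob   | NULL   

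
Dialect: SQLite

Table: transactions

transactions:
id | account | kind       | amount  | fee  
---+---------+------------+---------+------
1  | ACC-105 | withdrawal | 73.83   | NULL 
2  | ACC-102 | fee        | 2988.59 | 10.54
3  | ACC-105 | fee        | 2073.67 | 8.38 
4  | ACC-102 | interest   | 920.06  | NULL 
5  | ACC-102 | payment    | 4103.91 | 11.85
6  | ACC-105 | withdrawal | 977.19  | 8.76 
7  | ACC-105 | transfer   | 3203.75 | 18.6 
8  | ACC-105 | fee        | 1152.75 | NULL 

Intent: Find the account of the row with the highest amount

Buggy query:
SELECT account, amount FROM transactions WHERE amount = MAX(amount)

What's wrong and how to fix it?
Bug: MAX(amount) is an aggregate and cannot be used directly in WHERE

Fix: Wrap MAX in a scalar subquery so WHERE compares against a single value

Corrected query:
SELECT account, amount FROM transactions WHERE amount = (SELECT MAX(amount) FROM transactions)

Result:
account | amount 
--------+--------
ACC-102 | 4103.91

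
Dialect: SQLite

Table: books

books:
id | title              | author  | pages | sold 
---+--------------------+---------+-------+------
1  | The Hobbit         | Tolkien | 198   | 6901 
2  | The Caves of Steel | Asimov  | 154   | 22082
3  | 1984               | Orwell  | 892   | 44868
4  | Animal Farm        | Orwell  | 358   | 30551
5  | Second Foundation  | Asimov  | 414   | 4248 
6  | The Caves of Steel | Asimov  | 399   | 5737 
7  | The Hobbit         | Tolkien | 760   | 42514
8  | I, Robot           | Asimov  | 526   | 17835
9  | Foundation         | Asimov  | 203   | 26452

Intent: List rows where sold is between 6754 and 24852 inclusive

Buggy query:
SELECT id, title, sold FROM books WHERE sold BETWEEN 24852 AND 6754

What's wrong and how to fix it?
Bug: The bounds are reversed; BETWEEN a AND b requires a <= b to match anything

Fix: Swap the bounds so the smaller value comes first

Corrected query:
SELECT id, title, sold FROM books WHERE sold BETWEEN 6754 AND 24852

Result:
id | title              | sold 
---+--------------------+------
1  | The Hobbit         | 6901 
2  | The Caves of Steel | 22082
8  | I, Robot           | 17835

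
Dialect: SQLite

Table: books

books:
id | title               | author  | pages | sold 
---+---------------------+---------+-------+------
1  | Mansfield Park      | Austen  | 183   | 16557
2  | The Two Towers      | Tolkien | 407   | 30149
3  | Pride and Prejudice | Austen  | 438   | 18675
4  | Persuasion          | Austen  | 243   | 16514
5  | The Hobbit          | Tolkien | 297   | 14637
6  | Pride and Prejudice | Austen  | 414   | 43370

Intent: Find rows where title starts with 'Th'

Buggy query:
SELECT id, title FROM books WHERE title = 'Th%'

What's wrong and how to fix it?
Bug: '=' compares the literal string including the % character; pattern matching needs LIKE

Fix: Use LIKE for wildcard pattern matching

Corrected query:
SELECT id, title FROM books WHERE title LIKE 'Th%'

Result:
id | title         
---+---------------
2  | The Two Towers
5  | The Hobbit    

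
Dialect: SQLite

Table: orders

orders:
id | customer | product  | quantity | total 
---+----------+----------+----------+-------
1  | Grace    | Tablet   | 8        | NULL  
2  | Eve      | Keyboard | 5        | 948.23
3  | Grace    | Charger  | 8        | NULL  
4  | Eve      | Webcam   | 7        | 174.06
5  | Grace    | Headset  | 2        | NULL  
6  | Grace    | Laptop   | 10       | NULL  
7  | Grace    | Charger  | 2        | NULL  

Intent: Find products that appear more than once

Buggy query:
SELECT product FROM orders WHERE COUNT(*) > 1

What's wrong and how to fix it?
Bug: COUNT(*) is an aggregate and cannot be used in WHERE

Fix: GROUP BY product, then filter groups with HAVING COUNT(*) > 1

Corrected query:
SELECT product FROM orders GROUP BY product HAVING COUNT(*) > 1

Result:
product
-------
Charger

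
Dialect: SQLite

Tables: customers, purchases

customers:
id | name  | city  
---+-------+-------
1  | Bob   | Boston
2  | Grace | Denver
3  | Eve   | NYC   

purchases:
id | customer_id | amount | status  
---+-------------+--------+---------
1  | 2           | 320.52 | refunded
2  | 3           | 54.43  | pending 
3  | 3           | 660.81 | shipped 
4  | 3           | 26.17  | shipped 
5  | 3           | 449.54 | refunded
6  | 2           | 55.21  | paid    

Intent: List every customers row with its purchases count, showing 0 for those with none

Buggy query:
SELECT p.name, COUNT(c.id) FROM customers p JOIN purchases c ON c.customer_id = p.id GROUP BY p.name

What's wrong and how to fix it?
Bug: INNER JOIN drops customers rows that have no matching purchases rows

Fix: Switch to LEFT JOIN to retain unmatched parent rows

Corrected query:
SELECT p.name, COUNT(c.id) FROM customers p LEFT JOIN purchases c ON c.customer_id = p.id GROUP BY p.name

Result:
name  | COUNT(c.id)
------+------------
Bob   | 0          
Eve   | 4          
Grace | 2          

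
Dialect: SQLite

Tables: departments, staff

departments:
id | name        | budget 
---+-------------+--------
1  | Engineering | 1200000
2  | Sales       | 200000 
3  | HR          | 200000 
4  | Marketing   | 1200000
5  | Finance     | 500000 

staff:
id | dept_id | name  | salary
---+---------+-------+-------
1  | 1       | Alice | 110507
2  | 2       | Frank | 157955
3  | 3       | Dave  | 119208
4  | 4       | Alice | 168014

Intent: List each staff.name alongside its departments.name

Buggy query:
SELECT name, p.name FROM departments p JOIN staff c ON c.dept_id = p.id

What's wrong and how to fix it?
Bug: Both tables have a 'name' column; the unqualified reference is ambiguous

Fix: Prefix ambiguous columns with the table alias

Corrected query:
SELECT c.name, p.name FROM departments p JOIN staff c ON c.dept_id = p.id

Result:
name  | name       
------+------------
Alice | Engineering
Frank | Sales      
Dave  | HR         
Alice | Marketing  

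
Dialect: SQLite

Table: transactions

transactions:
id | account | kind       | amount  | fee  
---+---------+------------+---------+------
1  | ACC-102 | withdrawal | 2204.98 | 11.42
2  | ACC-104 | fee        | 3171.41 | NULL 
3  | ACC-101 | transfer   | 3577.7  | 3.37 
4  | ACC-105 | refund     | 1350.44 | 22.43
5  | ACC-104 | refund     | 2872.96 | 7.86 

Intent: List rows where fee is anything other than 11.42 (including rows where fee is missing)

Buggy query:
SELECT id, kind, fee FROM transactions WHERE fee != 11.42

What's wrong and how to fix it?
Bug: Inequality against NULL is unknown, not true; rows with NULL are dropped

Fix: Handle NULL separately with IS NULL alongside the inequality

Corrected query:
SELECT id, kind, fee FROM transactions WHERE fee != 11.42 OR fee IS NULL

Result:
id | kind     | fee  
---+----------+------
2  | fee      | NULL 
3  | transfer | 3.37 
4  | refund   | 22.43
5  | refund   | 7.86 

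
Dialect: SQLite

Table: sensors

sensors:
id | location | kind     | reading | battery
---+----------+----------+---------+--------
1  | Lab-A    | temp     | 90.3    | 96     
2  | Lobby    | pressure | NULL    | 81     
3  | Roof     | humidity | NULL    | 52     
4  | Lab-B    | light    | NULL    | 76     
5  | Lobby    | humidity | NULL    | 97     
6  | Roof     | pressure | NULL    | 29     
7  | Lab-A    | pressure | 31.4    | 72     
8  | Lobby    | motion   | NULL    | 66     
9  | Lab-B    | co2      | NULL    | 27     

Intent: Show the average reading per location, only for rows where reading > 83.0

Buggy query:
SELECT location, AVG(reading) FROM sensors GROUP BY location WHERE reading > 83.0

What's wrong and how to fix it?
Bug: WHERE cannot follow GROUP BY

Fix: Place WHERE between FROM and GROUP BY

Corrected query:
SELECT location, AVG(reading) FROM sensors WHERE reading > 83.0 GROUP BY location

Result:
location | AVG(reading)
---------+-------------
Lab-A    | 90.3        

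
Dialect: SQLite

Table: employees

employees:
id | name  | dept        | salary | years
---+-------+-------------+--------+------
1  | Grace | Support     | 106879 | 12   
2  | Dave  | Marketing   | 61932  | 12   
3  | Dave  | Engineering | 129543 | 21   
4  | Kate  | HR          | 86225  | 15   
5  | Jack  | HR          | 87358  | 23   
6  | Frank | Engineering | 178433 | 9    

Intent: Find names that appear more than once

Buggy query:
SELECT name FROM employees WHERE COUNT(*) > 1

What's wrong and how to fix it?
Bug: WHERE can't reference COUNT(*); aggregates are computed after WHERE

Fix: Group first, then use HAVING for the count condition

Corrected query:
SELECT name FROM employees GROUP BY name HAVING COUNT(*) > 1

Result:
name
----
Dave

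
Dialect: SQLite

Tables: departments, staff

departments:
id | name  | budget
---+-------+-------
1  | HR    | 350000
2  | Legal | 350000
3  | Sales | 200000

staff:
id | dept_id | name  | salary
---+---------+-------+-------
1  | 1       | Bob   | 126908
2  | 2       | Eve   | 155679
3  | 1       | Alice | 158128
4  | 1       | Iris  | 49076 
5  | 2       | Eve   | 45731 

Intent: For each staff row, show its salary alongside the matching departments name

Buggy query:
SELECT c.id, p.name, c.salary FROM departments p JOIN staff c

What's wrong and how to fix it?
Bug: JOIN with no ON clause produces a cartesian product; every staff row pairs with every departments row

Fix: Specify the join condition linking the foreign key to the parent id

Corrected query:
SELECT c.id, p.name, c.salary FROM departments p JOIN staff c ON c.dept_id = p.id

Result:
id | name  | salary
---+-------+-------
1  | HR    | 126908
2  | Legal | 155679
3  | HR    | 158128
4  | HR    | 49076 
5  | Legal | 45731 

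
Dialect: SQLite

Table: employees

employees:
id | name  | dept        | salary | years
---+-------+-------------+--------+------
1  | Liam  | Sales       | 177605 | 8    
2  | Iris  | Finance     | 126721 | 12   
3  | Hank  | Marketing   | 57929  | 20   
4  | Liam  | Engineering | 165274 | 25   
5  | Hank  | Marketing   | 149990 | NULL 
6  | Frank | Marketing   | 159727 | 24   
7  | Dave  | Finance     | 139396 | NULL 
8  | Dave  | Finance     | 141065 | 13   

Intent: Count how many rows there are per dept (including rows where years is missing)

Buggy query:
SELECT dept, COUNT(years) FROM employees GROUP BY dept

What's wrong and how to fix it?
Bug: COUNT(column) counts non-NULL values only; rows with NULL years aren't counted

Fix: Use COUNT(*) to count all rows regardless of NULL

Corrected query:
SELECT dept, COUNT(*) FROM employees GROUP BY dept

Result:
dept        | COUNT(*)
------------+---------
Engineering | 1       
Finance     | 3       
Marketing   | 3       
Sales       | 1       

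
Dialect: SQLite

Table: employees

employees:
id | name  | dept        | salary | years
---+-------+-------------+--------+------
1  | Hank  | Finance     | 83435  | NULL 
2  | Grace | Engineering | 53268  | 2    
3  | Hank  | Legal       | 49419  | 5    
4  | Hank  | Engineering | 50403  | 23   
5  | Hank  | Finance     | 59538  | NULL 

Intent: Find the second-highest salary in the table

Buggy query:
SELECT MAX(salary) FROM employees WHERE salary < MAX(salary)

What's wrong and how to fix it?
Bug: The inner MAX is an aggregate inside WHERE, which is not allowed

Fix: Compute the overall MAX in a subquery, then take MAX of rows below it

Corrected query:
SELECT MAX(salary) FROM employees WHERE salary < (SELECT MAX(salary) FROM employees)

Result:
MAX(salary)
-----------
59538      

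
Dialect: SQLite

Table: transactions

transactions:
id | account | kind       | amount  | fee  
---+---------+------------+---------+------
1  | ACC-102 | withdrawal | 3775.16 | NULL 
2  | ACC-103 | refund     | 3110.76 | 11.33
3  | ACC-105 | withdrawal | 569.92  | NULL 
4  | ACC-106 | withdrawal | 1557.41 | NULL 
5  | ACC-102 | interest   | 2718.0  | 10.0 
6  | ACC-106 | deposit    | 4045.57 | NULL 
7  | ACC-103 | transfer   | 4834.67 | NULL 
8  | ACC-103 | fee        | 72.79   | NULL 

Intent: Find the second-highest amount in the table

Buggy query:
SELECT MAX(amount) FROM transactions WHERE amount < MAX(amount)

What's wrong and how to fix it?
Bug: MAX(amount) on the right of the comparison is an aggregate-in-WHERE error

Fix: Compute the overall MAX in a subquery, then take MAX of rows below it

Corrected query:
SELECT MAX(amount) FROM transactions WHERE amount < (SELECT MAX(amount) FROM transactions)

Result:
MAX(amount)
-----------
4045.57    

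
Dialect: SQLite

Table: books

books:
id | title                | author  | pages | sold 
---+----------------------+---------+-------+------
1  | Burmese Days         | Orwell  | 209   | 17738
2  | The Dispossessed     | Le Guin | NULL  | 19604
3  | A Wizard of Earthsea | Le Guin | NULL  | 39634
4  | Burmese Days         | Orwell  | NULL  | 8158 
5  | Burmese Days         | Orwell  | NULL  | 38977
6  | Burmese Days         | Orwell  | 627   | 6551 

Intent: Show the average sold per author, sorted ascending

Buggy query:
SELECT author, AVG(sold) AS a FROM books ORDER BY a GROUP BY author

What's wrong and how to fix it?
Bug: ORDER BY appears before GROUP BY; SQL clause order requires GROUP BY first

Fix: Reorder: SELECT … FROM … GROUP BY … ORDER BY …

Corrected query:
SELECT author, AVG(sold) AS a FROM books GROUP BY author ORDER BY a

Result:
author  | a    
--------+------
Orwell  | 17856
Le Guin | 29619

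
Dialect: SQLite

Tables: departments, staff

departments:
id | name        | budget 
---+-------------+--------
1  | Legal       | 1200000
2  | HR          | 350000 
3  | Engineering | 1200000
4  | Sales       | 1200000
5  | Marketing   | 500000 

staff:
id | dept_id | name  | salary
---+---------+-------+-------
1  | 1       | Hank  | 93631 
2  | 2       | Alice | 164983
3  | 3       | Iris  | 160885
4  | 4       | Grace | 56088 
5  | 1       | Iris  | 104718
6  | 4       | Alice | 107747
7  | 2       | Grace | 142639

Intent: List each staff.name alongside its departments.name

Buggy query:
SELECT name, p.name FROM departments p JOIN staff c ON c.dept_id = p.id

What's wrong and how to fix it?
Bug: Both tables have a 'name' column; the unqualified reference is ambiguous

Fix: Prefix ambiguous columns with the table alias

Corrected query:
SELECT c.name, p.name FROM departments p JOIN staff c ON c.dept_id = p.id

Result:
name  | name       
------+------------
Hank  | Legal      
Alice | HR         
Iris  | Engineering
Grace | Sales      
Iris  | Legal      
Alice | Sales      
Grace | HR         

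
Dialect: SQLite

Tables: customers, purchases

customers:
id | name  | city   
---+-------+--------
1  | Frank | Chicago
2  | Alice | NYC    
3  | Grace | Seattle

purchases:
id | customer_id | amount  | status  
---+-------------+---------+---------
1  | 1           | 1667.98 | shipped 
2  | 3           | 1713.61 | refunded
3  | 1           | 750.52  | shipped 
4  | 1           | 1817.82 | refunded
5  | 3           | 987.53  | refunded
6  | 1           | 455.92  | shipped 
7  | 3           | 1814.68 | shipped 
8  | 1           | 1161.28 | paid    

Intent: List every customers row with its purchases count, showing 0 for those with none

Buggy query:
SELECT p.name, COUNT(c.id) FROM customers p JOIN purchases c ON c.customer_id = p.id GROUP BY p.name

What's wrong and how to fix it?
Bug: An inner join excludes parents with zero children

Fix: Switch to LEFT JOIN to retain unmatched parent rows

Corrected query:
SELECT p.name, COUNT(c.id) FROM customers p LEFT JOIN purchases c ON c.customer_id = p.id GROUP BY p.name

Result:
name  | COUNT(c.id)
------+------------
Alice | 0          
Frank | 5          
Grace | 3          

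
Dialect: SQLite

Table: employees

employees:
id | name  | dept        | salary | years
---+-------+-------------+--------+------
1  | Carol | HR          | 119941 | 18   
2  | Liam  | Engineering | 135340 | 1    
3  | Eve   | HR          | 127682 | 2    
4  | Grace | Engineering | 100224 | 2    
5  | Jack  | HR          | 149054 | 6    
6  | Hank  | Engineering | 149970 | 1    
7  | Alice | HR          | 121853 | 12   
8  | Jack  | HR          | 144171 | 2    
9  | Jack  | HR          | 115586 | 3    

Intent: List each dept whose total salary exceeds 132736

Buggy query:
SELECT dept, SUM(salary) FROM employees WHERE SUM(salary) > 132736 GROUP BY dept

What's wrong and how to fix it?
Bug: Aggregate functions cannot appear in a WHERE clause

Fix: Move the aggregate condition to a HAVING clause

Corrected query:
SELECT dept, SUM(salary) FROM employees GROUP BY dept HAVING SUM(salary) > 132736

Result:
dept        | SUM(salary)
------------+------------
Engineering | 385534     
HR          | 778287     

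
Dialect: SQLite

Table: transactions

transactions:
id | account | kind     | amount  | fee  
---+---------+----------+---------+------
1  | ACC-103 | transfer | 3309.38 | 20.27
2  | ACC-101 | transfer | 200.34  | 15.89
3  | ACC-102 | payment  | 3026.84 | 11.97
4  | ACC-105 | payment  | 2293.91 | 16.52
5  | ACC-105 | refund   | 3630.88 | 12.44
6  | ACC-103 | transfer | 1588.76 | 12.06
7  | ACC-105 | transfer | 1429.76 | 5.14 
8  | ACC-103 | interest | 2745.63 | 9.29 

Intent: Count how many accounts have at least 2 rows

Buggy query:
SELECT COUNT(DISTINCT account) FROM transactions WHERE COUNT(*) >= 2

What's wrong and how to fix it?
Bug: COUNT(*) cannot appear in WHERE; the per-group count doesn't exist yet

Fix: Group first with HAVING COUNT(*) >= 2, then COUNT the resulting groups

Corrected query:
SELECT COUNT(*) FROM (SELECT account FROM transactions GROUP BY account HAVING COUNT(*) >= 2)

Result:
COUNT(*)
--------
2       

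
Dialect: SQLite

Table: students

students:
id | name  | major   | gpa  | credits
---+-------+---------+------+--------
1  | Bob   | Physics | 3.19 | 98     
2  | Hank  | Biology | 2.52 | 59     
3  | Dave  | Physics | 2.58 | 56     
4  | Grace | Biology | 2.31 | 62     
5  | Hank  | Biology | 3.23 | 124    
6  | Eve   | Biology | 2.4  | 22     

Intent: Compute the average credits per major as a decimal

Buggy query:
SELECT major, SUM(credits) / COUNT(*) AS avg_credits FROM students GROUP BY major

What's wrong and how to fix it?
Bug: SUM(credits) and COUNT(*) are both integers; the division truncates the fractional part

Fix: Multiply by 1.0 (or CAST to REAL) to force floating-point division

Corrected query:
SELECT major, SUM(credits) * 1.0 / COUNT(*) AS avg_credits FROM students GROUP BY major

Result:
major   | avg_credits
--------+------------
Biology | 66.75      
Physics | 77         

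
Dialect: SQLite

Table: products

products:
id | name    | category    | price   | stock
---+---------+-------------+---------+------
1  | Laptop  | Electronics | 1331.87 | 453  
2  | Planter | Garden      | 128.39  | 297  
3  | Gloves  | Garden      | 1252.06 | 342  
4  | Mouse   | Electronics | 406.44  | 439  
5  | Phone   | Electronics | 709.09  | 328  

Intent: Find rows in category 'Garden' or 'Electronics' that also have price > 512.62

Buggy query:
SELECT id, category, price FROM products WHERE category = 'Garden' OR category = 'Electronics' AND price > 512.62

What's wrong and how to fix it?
Bug: AND binds tighter than OR, so this parses as category = 'Garden' OR (category = 'Electronics' AND price > 512.62)

Fix: Add parentheses around the OR so the AND applies to both alternatives

Corrected query:
SELECT id, category, price FROM products WHERE (category = 'Garden' OR category = 'Electronics') AND price > 512.62

Result:
id | category    | price  
---+-------------+--------
1  | Electronics | 1331.87
3  | Garden      | 1252.06
5  | Electronics | 709.09 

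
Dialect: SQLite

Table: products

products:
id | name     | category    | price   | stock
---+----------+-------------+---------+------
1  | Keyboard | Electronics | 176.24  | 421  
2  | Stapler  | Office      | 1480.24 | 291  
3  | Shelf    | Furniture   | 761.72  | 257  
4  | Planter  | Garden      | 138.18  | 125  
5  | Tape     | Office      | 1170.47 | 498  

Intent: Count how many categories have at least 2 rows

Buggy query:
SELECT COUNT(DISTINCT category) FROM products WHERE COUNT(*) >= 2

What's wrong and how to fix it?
Bug: WHERE filters individual rows, not groups, so a group-level COUNT is invalid there

Fix: Use a subquery that GROUPs and filters with HAVING, then count its rows

Corrected query:
SELECT COUNT(*) FROM (SELECT category FROM products GROUP BY category HAVING COUNT(*) >= 2)

Result:
COUNT(*)
--------
1       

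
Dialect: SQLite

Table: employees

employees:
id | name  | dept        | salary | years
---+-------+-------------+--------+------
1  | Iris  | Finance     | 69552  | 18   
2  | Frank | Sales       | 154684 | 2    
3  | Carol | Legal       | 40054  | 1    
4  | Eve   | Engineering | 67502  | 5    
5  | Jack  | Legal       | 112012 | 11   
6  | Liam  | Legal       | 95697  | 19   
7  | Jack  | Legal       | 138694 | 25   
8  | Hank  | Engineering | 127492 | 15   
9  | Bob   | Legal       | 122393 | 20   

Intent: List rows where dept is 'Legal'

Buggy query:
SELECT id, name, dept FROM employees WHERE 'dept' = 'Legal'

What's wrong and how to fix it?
Bug: Single quotes denote string literals in SQL; the column name is being compared as a constant string

Fix: Remove the quotes around the column name (or use double quotes for an identifier)

Corrected query:
SELECT id, name, dept FROM employees WHERE dept = 'Legal'

Result:
id | name  | dept 
---+-------+------
3  | Carol | Legal
5  | Jack  | Legal
6  | Liam  | Legal
7  | Jack  | Legal
9  | Bob   | Legal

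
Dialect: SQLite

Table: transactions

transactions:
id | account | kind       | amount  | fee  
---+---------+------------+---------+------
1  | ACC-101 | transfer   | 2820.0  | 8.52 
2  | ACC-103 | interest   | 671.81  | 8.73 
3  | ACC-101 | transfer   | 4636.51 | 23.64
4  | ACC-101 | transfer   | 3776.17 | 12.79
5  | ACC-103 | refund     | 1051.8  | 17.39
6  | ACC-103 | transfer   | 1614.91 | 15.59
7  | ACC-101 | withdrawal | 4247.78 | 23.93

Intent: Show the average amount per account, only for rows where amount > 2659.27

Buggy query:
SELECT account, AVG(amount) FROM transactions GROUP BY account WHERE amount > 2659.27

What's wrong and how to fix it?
Bug: WHERE cannot follow GROUP BY

Fix: Move the WHERE clause before GROUP BY

Corrected query:
SELECT account, AVG(amount) FROM transactions WHERE amount > 2659.27 GROUP BY account

Result:
account | AVG(amount)
--------+------------
ACC-101 | 3870.115   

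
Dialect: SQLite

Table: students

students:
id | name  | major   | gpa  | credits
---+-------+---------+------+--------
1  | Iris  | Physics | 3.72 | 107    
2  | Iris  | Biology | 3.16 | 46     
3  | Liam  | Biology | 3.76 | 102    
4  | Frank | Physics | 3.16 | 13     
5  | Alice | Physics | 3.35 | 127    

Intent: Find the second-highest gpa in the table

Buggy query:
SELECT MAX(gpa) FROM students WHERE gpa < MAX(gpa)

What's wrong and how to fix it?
Bug: MAX(gpa) on the right of the comparison is an aggregate-in-WHERE error

Fix: Compute the overall MAX in a subquery, then take MAX of rows below it

Corrected query:
SELECT MAX(gpa) FROM students WHERE gpa < (SELECT MAX(gpa) FROM students)

Result:
MAX(gpa)
--------
3.72    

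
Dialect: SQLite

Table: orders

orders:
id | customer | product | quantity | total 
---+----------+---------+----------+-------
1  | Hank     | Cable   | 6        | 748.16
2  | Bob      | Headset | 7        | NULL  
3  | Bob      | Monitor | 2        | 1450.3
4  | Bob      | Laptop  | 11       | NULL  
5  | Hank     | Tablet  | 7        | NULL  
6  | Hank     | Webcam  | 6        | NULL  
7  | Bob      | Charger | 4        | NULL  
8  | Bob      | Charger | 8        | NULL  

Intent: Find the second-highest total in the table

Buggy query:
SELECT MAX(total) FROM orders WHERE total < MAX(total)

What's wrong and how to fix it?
Bug: The inner MAX is an aggregate inside WHERE, which is not allowed

Fix: Compute the overall MAX in a subquery, then take MAX of rows below it

Corrected query:
SELECT MAX(total) FROM orders WHERE total < (SELECT MAX(total) FROM orders)

Result:
MAX(total)
----------
748.16    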